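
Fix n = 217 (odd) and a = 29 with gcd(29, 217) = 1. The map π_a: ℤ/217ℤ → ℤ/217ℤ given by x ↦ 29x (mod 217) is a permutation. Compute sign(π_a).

Start at x=64: 64 → 120 → 8 → 15 → 1 → 29 → 190 → … (one orbit).
Cycle type of π: 10×21 + 1×7; total 28 cycles.
sign(π) = (−1)^{n − #cycles} = (−1)^{217−28} = (−1)^189 = -1.
(29|217)_J = -1 (Zolotarev's lemma cross-check).

-1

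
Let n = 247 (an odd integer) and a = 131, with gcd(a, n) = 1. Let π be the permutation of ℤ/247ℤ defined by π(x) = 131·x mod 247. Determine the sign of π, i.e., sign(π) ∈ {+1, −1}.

+1

Start at x=66: 66 → 1 → 131 → 118 → 144 → 92 → 196 → … (one orbit).
Cycle lengths of π_131 on ℤ/247ℤ: [9, 9, 9, 9, 9, 9, 9, 9, 9, 9, 9, 9, 9, 9, 9, 9, 9, 9, 9, 9, 9, 9, 9, 9, 9, 9, 1, 1, 1, 1, 1, 1, 1, 1, 1, 1, 1, 1, 1]; 39 cycles in total.
247 − 39 = 208 transpositions; sign(π) = (−1)^208 = +1.
The Jacobi symbol (131|247) = +1 (Zolotarev) agrees.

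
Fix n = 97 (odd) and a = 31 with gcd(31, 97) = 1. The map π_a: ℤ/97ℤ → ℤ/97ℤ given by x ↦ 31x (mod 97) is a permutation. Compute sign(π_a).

+1

Trace 64: π^k(64) = [64, 44, 6, 89, 43, 72, 1] for k=0..6.
Decompose π into cycles: lengths [48, 48, 1] (3 cycles, including the fixed point 0).
sign(π) = (−1)^{n − #cycles} = (−1)^{97−3} = (−1)^94 = +1.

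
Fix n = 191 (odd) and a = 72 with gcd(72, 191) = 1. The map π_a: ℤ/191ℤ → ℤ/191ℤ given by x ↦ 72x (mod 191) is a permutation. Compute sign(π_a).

Orbit of 16 under x↦72x: [16, 6, 50, 162, 13, 172, 160]… (length divides ord_191(72)).
Decompose π into cycles: lengths [95, 95, 1] (3 cycles, including the fixed point 0).
n − c = 191 − 3 = 188; sign = (−1)^188 = +1.

+1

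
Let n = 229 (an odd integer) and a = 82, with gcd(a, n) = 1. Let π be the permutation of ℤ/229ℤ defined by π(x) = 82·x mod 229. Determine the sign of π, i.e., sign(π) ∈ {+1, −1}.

Start at x=196: 196 → 42 → 9 → 51 → 60 → 111 → 171 → … (one orbit).
The orbit structure of x ↦ 82x mod 229: 5 orbits of sizes [57, 57, 57, 57, 1].
5 cycles on 229: each ℓ→(−1)^(ℓ−1), product (−1)^224 = +1.
The Jacobi symbol (82|229) = +1 (Zolotarev) agrees.

+1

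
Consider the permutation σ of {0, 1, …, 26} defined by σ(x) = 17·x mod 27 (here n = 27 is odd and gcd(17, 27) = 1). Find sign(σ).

-1

Trace 10: π^k(10) = [10, 8, 1, 17, 19, 26] for k=0..5.
Cycle lengths of π_17 on ℤ/27ℤ: [6, 6, 6, 2, 2, 2, 2, 1]; 8 cycles in total.
8 cycles on 27: each ℓ→(−1)^(ℓ−1), product (−1)^19 = -1.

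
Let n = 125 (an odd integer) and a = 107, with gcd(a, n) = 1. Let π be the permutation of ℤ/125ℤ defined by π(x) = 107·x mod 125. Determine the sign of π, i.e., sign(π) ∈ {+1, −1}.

Trace 32: π^k(32) = [32, 49, 118, 1, 107, 74, 43] for k=0..6.
12 cycles of lengths [20, 20, 20, 20, 20, 4, 4, 4, 4, 4, 4, 1].
12 cycles on 125: each ℓ→(−1)^(ℓ−1), product (−1)^113 = -1.

-1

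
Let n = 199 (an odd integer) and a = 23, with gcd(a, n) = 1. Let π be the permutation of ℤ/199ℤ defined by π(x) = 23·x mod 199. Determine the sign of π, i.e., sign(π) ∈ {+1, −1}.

+1

Orbit of 184 under x↦23x: [184, 53, 25, 177, 91, 103, 180]… (length divides ord_199(23)).
Cycle type of π: 99×2 + 1; total 3 cycles.
n − c = 199 − 3 = 196; sign = (−1)^196 = +1.
The Jacobi symbol (23|199) = +1 (Zolotarev) agrees.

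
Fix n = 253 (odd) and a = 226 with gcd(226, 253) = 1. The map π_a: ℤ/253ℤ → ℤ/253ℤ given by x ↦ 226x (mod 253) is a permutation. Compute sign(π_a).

Trace 177: π^k(177) = [177, 28, 3, 172, 163, 153, 170] for k=0..6.
π_226 has 5 disjoint cycles with lengths [110, 110, 22, 10, 1] on {0,…,252}.
253 − 5 = 248 transpositions; sign(π) = (−1)^248 = +1.
The Jacobi symbol (226|253) = +1 (Zolotarev) agrees.

+1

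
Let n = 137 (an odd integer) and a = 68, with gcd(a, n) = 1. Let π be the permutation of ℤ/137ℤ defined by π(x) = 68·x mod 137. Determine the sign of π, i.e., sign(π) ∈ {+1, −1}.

+1

Orbit of 123 under x↦68x: [123, 7, 65, 36, 119, 9, 64]… (length divides ord_137(68)).
3 cycles of lengths [68, 68, 1].
Σ(ℓ_i−1) = 137−3 = 134; sign = (−1)^134 = +1.
Zolotarev: (68|137) = +1, matching the cycle-count sign.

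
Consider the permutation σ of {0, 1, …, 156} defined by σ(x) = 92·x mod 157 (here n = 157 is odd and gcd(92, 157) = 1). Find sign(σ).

Trace 2: π^k(2) = [2, 27, 129, 93, 78, 111, 7] for k=0..6.
Decompose π into cycles: lengths [52, 52, 52, 1] (4 cycles, including the fixed point 0).
sign(π) = (−1)^{n − #cycles} = (−1)^{157−4} = (−1)^153 = -1.
Zolotarev: (92|157) = -1, matching the cycle-count sign.

-1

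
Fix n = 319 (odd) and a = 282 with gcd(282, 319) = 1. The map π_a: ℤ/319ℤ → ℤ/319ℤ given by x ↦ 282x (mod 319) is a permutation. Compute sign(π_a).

Trace 8: π^k(8) = [8, 23, 106, 225, 288, 190, 307] for k=0..6.
Cycle type of π: 140×2 + 28 + 10 + 1; total 5 cycles.
n − c = 319 − 5 = 314; sign = (−1)^314 = +1.

+1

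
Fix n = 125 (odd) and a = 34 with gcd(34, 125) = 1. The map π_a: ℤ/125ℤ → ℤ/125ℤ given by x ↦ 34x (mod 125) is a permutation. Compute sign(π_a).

+1

Orbit of 96 under x↦34x: [96, 14, 101, 59, 6, 79, 61]… (length divides ord_125(34)).
Cycle lengths of π_34 on ℤ/125ℤ: [50, 50, 10, 10, 2, 2, 1]; 7 cycles in total.
n − c = 125 − 7 = 118; sign = (−1)^118 = +1.
(34|125)_J = +1 (Zolotarev's lemma cross-check).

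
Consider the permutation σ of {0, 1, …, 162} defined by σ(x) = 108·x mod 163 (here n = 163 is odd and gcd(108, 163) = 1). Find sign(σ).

-1

Trace 151: π^k(151) = [151, 8, 49, 76, 58, 70, 62] for k=0..6.
2 cycles of lengths [162, 1].
163 − 2 = 161 transpositions; sign(π) = (−1)^161 = -1.
The Jacobi symbol (108|163) = -1 (Zolotarev) agrees.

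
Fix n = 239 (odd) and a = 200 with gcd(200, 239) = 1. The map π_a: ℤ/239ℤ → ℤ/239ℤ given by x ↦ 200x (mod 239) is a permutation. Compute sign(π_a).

Start at x=16: 16 → 93 → 197 → 204 → 170 → 62 → 211 → … (one orbit).
Cycle type of π: 119×2 + 1; total 3 cycles.
Σ(ℓ_i−1) = 239−3 = 236; sign = (−1)^236 = +1.

+1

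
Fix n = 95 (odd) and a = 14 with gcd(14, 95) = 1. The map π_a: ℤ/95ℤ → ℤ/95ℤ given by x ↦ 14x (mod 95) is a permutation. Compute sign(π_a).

Start at x=84: 84 → 36 → 29 → 26 → 79 → 61 → 94 → … (one orbit).
8 cycles of lengths [18, 18, 18, 18, 18, 2, 2, 1].
n − c = 95 − 8 = 87; sign = (−1)^87 = -1.
Zolotarev: (14|95) = -1, matching the cycle-count sign.

-1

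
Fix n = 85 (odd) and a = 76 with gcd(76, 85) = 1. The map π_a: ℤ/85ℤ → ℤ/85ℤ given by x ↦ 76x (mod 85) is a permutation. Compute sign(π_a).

+1

Trace 21: π^k(21) = [21, 66, 1, 76, 81, 36, 16] for k=0..6.
Cycle lengths of π_76 on ℤ/85ℤ: [8, 8, 8, 8, 8, 8, 8, 8, 8, 8, 1, 1, 1, 1, 1]; 15 cycles in total.
sign(π) = (−1)^{n − #cycles} = (−1)^{85−15} = (−1)^70 = +1.
The Jacobi symbol (76|85) = +1 (Zolotarev) agrees.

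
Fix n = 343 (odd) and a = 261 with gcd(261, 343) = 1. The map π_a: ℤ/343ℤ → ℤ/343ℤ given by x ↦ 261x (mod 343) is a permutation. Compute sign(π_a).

Orbit of 93 under x↦261x: [93, 263, 43, 247, 326, 22, 254]… (length divides ord_343(261)).
7 cycles of lengths [147, 147, 21, 21, 3, 3, 1].
7 cycles on 343: each ℓ→(−1)^(ℓ−1), product (−1)^336 = +1.
Via Zolotarev, sign(π_{261}) = (261|343) = +1.

+1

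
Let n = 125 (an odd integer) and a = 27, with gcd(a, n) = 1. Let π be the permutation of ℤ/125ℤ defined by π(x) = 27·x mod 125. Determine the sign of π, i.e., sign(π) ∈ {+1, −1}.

-1

Orbit of 101 under x↦27x: [101, 102, 4, 108, 41, 107, 14]… (length divides ord_125(27)).
π_27 has 4 disjoint cycles with lengths [100, 20, 4, 1] on {0,…,124}.
With 4 cycles on 125 points, sign = (−1)^{125−4} = -1.
(27|125)_J = -1 (Zolotarev's lemma cross-check).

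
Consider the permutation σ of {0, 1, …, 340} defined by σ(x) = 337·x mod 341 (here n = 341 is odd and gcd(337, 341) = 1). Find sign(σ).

Orbit of 340 under x↦337x: [340, 4, 325, 64, 85, 1, 337]… (length divides ord_341(337)).
Cycle type of π: 10×34 + 1; total 35 cycles.
sign(π) = (−1)^{n − #cycles} = (−1)^{341−35} = (−1)^306 = +1.
(337|341)_J = +1 (Zolotarev's lemma cross-check).

+1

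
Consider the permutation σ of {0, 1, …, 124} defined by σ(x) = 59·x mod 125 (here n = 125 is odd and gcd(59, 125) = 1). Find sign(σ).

+1

Trace 46: π^k(46) = [46, 89, 1, 59, 106, 4, 111] for k=0..6.
7 cycles of lengths [50, 50, 10, 10, 2, 2, 1].
125 − 7 = 118 transpositions; sign(π) = (−1)^118 = +1.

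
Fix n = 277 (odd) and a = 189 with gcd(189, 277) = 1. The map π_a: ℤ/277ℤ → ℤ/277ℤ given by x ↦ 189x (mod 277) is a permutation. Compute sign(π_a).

Start at x=252: 252 → 261 → 23 → 192 → 1 → 189 → 265 → … (one orbit).
π_189 has 3 disjoint cycles with lengths [138, 138, 1] on {0,…,276}.
277 − 3 = 274 transpositions; sign(π) = (−1)^274 = +1.
The Jacobi symbol (189|277) = +1 (Zolotarev) agrees.

+1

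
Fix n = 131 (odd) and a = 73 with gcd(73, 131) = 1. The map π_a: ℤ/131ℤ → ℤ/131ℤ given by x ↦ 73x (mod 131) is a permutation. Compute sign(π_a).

Start at x=130: 130 → 58 → 42 → 53 → 70 → 1 → 73 → … (one orbit).
Cycle lengths of π_73 on ℤ/131ℤ: [10, 10, 10, 10, 10, 10, 10, 10, 10, 10, 10, 10, 10, 1]; 14 cycles in total.
sign(π) = (−1)^{n − #cycles} = (−1)^{131−14} = (−1)^117 = -1.
Check: (73/131) = -1 by Zolotarev.

-1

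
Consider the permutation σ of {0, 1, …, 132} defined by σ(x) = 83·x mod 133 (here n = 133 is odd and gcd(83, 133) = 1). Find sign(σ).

Trace 64: π^k(64) = [64, 125, 1, 83, 106, 20] for k=0..5.
π_83 has 28 disjoint cycles with lengths [6, 6, 6, 6, 6, 6, 6, 6, 6, 6, 6, 6, 6, 6, 6, 6, 6, 6, 3, 3, 3, 3, 3, 3, 2, 2, 2, 1] on {0,…,132}.
n − c = 133 − 28 = 105; sign = (−1)^105 = -1.
Check: (83/133) = -1 by Zolotarev.

-1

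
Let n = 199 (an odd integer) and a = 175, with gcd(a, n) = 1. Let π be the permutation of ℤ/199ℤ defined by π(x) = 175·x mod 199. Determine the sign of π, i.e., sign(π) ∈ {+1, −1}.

Start at x=1: 1 → 175 → 178 → 106 → 43 → 162 → 92 → … (one orbit).
Cycle lengths of π_175 on ℤ/199ℤ: [9, 9, 9, 9, 9, 9, 9, 9, 9, 9, 9, 9, 9, 9, 9, 9, 9, 9, 9, 9, 9, 9, 1]; 23 cycles in total.
199 − 23 = 176 transpositions; sign(π) = (−1)^176 = +1.
Zolotarev: (175|199) = +1, matching the cycle-count sign.

+1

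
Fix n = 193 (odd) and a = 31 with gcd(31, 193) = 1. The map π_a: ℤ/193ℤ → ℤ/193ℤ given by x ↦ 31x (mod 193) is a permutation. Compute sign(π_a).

Start at x=12: 12 → 179 → 145 → 56 → 192 → 162 → 4 → … (one orbit).
3 cycles of lengths [96, 96, 1].
With 3 cycles on 193 points, sign = (−1)^{193−3} = +1.
The Jacobi symbol (31|193) = +1 (Zolotarev) agrees.

+1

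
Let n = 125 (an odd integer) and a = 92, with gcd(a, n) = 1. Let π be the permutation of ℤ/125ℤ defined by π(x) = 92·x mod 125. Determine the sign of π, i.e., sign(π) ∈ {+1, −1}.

Orbit of 41 under x↦92x: [41, 22, 24, 83, 11, 12, 104]… (length divides ord_125(92)).
Decompose π into cycles: lengths [100, 20, 4, 1] (4 cycles, including the fixed point 0).
With 4 cycles on 125 points, sign = (−1)^{125−4} = -1.

-1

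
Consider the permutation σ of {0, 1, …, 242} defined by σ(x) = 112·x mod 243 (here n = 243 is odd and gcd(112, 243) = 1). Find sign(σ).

Trace 70: π^k(70) = [70, 64, 121, 187, 46, 49, 142] for k=0..6.
Cycle type of π: 81×2 + 27×2 + 9×2 + 3×2 + 1×3; total 11 cycles.
sign(π) = (−1)^{n − #cycles} = (−1)^{243−11} = (−1)^232 = +1.
Via Zolotarev, sign(π_{112}) = (112|243) = +1.

+1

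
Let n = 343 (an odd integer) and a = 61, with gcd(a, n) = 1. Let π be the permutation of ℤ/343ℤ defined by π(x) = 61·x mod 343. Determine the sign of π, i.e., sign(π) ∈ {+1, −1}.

Orbit of 26 under x↦61x: [26, 214, 20, 191, 332, 15, 229]… (length divides ord_343(61)).
π_61 has 4 disjoint cycles with lengths [294, 42, 6, 1] on {0,…,342}.
Σ(ℓ_i−1) = 343−4 = 339; sign = (−1)^339 = -1.

-1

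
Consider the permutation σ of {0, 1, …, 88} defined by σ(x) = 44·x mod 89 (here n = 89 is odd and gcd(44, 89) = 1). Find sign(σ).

+1

Start at x=4: 4 → 87 → 1 → 44 → 67 → 11 → 39 → … (one orbit).
π_44 has 5 disjoint cycles with lengths [22, 22, 22, 22, 1] on {0,…,88}.
89 − 5 = 84 transpositions; sign(π) = (−1)^84 = +1.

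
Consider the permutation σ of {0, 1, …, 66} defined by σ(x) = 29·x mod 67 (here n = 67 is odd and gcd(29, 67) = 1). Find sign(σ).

+1

Start at x=29: 29 → 37 → 1 → 29 (one orbit).
Cycle lengths of π_29 on ℤ/67ℤ: [3, 3, 3, 3, 3, 3, 3, 3, 3, 3, 3, 3, 3, 3, 3, 3, 3, 3, 3, 3, 3, 3, 1]; 23 cycles in total.
sign(π) = (−1)^{n − #cycles} = (−1)^{67−23} = (−1)^44 = +1.
Via Zolotarev, sign(π_{29}) = (29|67) = +1.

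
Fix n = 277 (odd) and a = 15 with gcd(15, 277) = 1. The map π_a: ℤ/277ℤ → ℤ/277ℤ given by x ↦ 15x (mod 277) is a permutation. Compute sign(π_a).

Trace 21: π^k(21) = [21, 38, 16, 240, 276, 262, 52] for k=0..6.
4 cycles of lengths [92, 92, 92, 1].
n − c = 277 − 4 = 273; sign = (−1)^273 = -1.
Via Zolotarev, sign(π_{15}) = (15|277) = -1.

-1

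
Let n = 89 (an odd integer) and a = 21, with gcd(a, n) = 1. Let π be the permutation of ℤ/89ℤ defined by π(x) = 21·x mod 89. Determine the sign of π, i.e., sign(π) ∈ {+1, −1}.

+1

Trace 44: π^k(44) = [44, 34, 2, 42, 81, 10, 32] for k=0..6.
The orbit structure of x ↦ 21x mod 89: 3 orbits of sizes [44, 44, 1].
With 3 cycles on 89 points, sign = (−1)^{89−3} = +1.
The Jacobi symbol (21|89) = +1 (Zolotarev) agrees.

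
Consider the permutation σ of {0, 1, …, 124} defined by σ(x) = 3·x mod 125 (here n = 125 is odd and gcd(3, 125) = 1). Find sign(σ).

-1

Trace 64: π^k(64) = [64, 67, 76, 103, 59, 52, 31] for k=0..6.
The orbit structure of x ↦ 3x mod 125: 4 orbits of sizes [100, 20, 4, 1].
4 cycles on 125: each ℓ→(−1)^(ℓ−1), product (−1)^121 = -1.
Via Zolotarev, sign(π_{3}) = (3|125) = -1.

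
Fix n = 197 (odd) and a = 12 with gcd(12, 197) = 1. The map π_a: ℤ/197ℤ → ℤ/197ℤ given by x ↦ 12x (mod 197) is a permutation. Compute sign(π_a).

Trace 195: π^k(195) = [195, 173, 106, 90, 95, 155, 87] for k=0..6.
Cycle lengths of π_12 on ℤ/197ℤ: [196, 1]; 2 cycles in total.
n − c = 197 − 2 = 195; sign = (−1)^195 = -1.

-1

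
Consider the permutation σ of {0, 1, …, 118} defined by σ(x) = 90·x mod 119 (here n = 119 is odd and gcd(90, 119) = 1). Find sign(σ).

Orbit of 27 under x↦90x: [27, 50, 97, 43, 62, 106, 20]… (length divides ord_119(90)).
Cycle type of π: 16×7 + 2×3 + 1; total 11 cycles.
Σ(ℓ_i−1) = 119−11 = 108; sign = (−1)^108 = +1.

+1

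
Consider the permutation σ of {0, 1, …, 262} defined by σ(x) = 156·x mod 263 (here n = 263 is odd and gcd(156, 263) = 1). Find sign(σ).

+1

Orbit of 1 under x↦156x: [1, 156, 140, 11, 138, 225, 121]… (length divides ord_263(156)).
Cycle lengths of π_156 on ℤ/263ℤ: [131, 131, 1]; 3 cycles in total.
sign(π) = (−1)^{n − #cycles} = (−1)^{263−3} = (−1)^260 = +1.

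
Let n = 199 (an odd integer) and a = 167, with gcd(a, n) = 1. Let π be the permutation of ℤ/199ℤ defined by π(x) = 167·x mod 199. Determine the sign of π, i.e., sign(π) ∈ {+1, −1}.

-1

Trace 197: π^k(197) = [197, 64, 141, 65, 109, 94, 176] for k=0..6.
Cycle lengths of π_167 on ℤ/199ℤ: [198, 1]; 2 cycles in total.
2 cycles on 199: each ℓ→(−1)^(ℓ−1), product (−1)^197 = -1.
Zolotarev: (167|199) = -1, matching the cycle-count sign.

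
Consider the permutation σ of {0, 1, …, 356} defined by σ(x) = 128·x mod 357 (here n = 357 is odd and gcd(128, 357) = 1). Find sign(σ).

-1

Start at x=134: 134 → 16 → 263 → 106 → 2 → 256 → 281 → … (one orbit).
The orbit structure of x ↦ 128x mod 357: 24 orbits of sizes [24, 24, 24, 24, 24, 24, 24, 24, 24, 24, 24, 24, 8, 8, 8, 8, 8, 8, 6, 6, 3, 3, 2, 1].
sign(π) = (−1)^{n − #cycles} = (−1)^{357−24} = (−1)^333 = -1.
Via Zolotarev, sign(π_{128}) = (128|357) = -1.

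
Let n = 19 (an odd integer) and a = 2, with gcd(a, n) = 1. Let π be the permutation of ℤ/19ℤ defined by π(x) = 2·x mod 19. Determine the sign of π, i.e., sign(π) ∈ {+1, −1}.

-1

Start at x=10: 10 → 1 → 2 → 4 → 8 → 16 → 13 → … (one orbit).
π_2 has 2 disjoint cycles with lengths [18, 1] on {0,…,18}.
With 2 cycles on 19 points, sign = (−1)^{19−2} = -1.
The Jacobi symbol (2|19) = -1 (Zolotarev) agrees.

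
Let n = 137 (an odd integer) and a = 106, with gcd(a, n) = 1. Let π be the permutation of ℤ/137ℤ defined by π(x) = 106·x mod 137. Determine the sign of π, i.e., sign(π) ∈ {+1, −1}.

-1

Start at x=94: 94 → 100 → 51 → 63 → 102 → 126 → 67 → … (one orbit).
Cycle type of π: 136 + 1; total 2 cycles.
137 − 2 = 135 transpositions; sign(π) = (−1)^135 = -1.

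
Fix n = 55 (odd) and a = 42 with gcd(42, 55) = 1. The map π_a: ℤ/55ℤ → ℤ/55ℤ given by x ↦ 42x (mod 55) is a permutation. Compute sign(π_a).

-1

Start at x=38: 38 → 1 → 42 → 4 → 3 → 16 → 12 → … (one orbit).
π_42 has 6 disjoint cycles with lengths [20, 20, 5, 5, 4, 1] on {0,…,54}.
55 − 6 = 49 transpositions; sign(π) = (−1)^49 = -1.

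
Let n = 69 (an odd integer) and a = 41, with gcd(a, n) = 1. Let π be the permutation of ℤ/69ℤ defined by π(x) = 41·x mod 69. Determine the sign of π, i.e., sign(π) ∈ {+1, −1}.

-1

Trace 1: π^k(1) = [1, 41, 25, 59, 4, 26, 31] for k=0..6.
Cycle type of π: 22×2 + 11×2 + 2 + 1; total 6 cycles.
sign(π) = (−1)^{n − #cycles} = (−1)^{69−6} = (−1)^63 = -1.
(41|69)_J = -1 (Zolotarev's lemma cross-check).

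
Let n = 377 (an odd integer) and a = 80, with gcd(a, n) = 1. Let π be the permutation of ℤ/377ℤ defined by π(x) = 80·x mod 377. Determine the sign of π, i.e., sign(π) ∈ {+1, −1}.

Start at x=82: 82 → 151 → 16 → 149 → 233 → 167 → 165 → … (one orbit).
8 cycles of lengths [84, 84, 84, 84, 14, 14, 12, 1].
With 8 cycles on 377 points, sign = (−1)^{377−8} = -1.
Zolotarev: (80|377) = -1, matching the cycle-count sign.

-1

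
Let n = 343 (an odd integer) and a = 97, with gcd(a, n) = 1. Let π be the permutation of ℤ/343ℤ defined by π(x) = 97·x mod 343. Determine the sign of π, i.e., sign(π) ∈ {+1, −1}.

-1

Trace 99: π^k(99) = [99, 342, 246, 195, 50, 48, 197] for k=0..6.
π_97 has 46 disjoint cycles with lengths [14, 14, 14, 14, 14, 14, 14, 14, 14, 14, 14, 14, 14, 14, 14, 14, 14, 14, 14, 14, 14, 2, 2, 2, 2, 2, 2, 2, 2, 2, 2, 2, 2, 2, 2, 2, 2, 2, 2, 2, 2, 2, 2, 2, 2, 1] on {0,…,342}.
46 cycles on 343: each ℓ→(−1)^(ℓ−1), product (−1)^297 = -1.
Zolotarev: (97|343) = -1, matching the cycle-count sign.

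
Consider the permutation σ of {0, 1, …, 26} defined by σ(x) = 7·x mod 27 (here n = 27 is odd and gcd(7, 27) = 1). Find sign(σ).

Trace 4: π^k(4) = [4, 1, 7, 22, 19, 25, 13] for k=0..6.
7 cycles of lengths [9, 9, 3, 3, 1, 1, 1].
Σ(ℓ_i−1) = 27−7 = 20; sign = (−1)^20 = +1.

+1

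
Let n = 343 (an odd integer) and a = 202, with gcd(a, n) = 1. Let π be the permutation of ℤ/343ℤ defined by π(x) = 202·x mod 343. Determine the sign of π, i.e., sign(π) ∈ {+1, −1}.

Start at x=279: 279 → 106 → 146 → 337 → 160 → 78 → 321 → … (one orbit).
π_202 has 10 disjoint cycles with lengths [98, 98, 98, 14, 14, 14, 2, 2, 2, 1] on {0,…,342}.
sign(π) = (−1)^{n − #cycles} = (−1)^{343−10} = (−1)^333 = -1.
Check: (202/343) = -1 by Zolotarev.

-1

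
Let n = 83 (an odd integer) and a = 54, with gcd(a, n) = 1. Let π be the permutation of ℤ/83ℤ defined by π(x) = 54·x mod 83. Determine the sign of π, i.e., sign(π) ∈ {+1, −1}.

Start at x=55: 55 → 65 → 24 → 51 → 15 → 63 → 82 → … (one orbit).
The orbit structure of x ↦ 54x mod 83: 2 orbits of sizes [82, 1].
Σ(ℓ_i−1) = 83−2 = 81; sign = (−1)^81 = -1.

-1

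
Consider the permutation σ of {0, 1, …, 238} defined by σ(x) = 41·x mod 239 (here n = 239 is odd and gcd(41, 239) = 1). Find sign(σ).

-1

Start at x=165: 165 → 73 → 125 → 106 → 44 → 131 → 113 → … (one orbit).
π_41 has 2 disjoint cycles with lengths [238, 1] on {0,…,238}.
n − c = 239 − 2 = 237; sign = (−1)^237 = -1.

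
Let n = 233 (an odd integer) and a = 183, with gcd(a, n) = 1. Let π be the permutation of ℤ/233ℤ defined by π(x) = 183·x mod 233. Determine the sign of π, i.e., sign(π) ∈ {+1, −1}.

Start at x=177: 177 → 4 → 33 → 214 → 18 → 32 → 31 → … (one orbit).
π_183 has 3 disjoint cycles with lengths [116, 116, 1] on {0,…,232}.
sign(π) = (−1)^{n − #cycles} = (−1)^{233−3} = (−1)^230 = +1.
Via Zolotarev, sign(π_{183}) = (183|233) = +1.

+1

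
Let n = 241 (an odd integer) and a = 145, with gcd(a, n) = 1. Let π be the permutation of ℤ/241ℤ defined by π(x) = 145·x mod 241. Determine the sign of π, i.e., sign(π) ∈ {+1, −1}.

Trace 187: π^k(187) = [187, 123, 1, 145, 58, 216, 231] for k=0..6.
π_145 has 5 disjoint cycles with lengths [60, 60, 60, 60, 1] on {0,…,240}.
5 cycles on 241: each ℓ→(−1)^(ℓ−1), product (−1)^236 = +1.
Via Zolotarev, sign(π_{145}) = (145|241) = +1.

+1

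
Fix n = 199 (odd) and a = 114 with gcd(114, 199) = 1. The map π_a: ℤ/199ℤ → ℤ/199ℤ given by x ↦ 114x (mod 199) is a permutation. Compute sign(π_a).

+1

Orbit of 139 under x↦114x: [139, 125, 121, 63, 18, 62, 103]… (length divides ord_199(114)).
Cycle type of π: 11×18 + 1; total 19 cycles.
19 cycles on 199: each ℓ→(−1)^(ℓ−1), product (−1)^180 = +1.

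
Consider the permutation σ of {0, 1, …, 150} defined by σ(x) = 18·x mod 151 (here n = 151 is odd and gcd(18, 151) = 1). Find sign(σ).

+1

Trace 121: π^k(121) = [121, 64, 95, 49, 127, 21, 76] for k=0..6.
π_18 has 3 disjoint cycles with lengths [75, 75, 1] on {0,…,150}.
Σ(ℓ_i−1) = 151−3 = 148; sign = (−1)^148 = +1.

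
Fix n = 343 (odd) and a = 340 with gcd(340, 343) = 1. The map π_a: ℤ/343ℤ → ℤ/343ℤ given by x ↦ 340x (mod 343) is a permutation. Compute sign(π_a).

+1

Start at x=72: 72 → 127 → 305 → 114 → 1 → 340 → 9 → … (one orbit).
π_340 has 7 disjoint cycles with lengths [147, 147, 21, 21, 3, 3, 1] on {0,…,342}.
sign(π) = (−1)^{n − #cycles} = (−1)^{343−7} = (−1)^336 = +1.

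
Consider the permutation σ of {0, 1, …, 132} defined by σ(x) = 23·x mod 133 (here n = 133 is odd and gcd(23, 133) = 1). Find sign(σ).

Orbit of 106 under x↦23x: [106, 44, 81, 1, 23, 130, 64]… (length divides ord_133(23)).
Cycle lengths of π_23 on ℤ/133ℤ: [9, 9, 9, 9, 9, 9, 9, 9, 9, 9, 9, 9, 9, 9, 3, 3, 1]; 17 cycles in total.
Σ(ℓ_i−1) = 133−17 = 116; sign = (−1)^116 = +1.

+1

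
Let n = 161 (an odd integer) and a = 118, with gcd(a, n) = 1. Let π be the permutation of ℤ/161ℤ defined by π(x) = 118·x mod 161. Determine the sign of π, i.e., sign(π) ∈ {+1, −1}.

Trace 48: π^k(48) = [48, 29, 41, 8, 139, 141, 55] for k=0..6.
π_118 has 12 disjoint cycles with lengths [22, 22, 22, 22, 22, 22, 11, 11, 2, 2, 2, 1] on {0,…,160}.
sign(π) = (−1)^{n − #cycles} = (−1)^{161−12} = (−1)^149 = -1.
Check: (118/161) = -1 by Zolotarev.

-1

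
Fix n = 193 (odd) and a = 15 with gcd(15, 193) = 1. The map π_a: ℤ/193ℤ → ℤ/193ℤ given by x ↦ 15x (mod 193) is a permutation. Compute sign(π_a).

Start at x=25: 25 → 182 → 28 → 34 → 124 → 123 → 108 → … (one orbit).
The orbit structure of x ↦ 15x mod 193: 2 orbits of sizes [192, 1].
sign(π) = (−1)^{n − #cycles} = (−1)^{193−2} = (−1)^191 = -1.
Check: (15/193) = -1 by Zolotarev.

-1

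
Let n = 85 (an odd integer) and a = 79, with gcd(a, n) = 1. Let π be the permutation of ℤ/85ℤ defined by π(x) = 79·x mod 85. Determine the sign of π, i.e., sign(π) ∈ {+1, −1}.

-1

Orbit of 1 under x↦79x: [1, 79, 36, 39, 21, 44, 76]… (length divides ord_85(79)).
The orbit structure of x ↦ 79x mod 85: 8 orbits of sizes [16, 16, 16, 16, 16, 2, 2, 1].
n − c = 85 − 8 = 77; sign = (−1)^77 = -1.
The Jacobi symbol (79|85) = -1 (Zolotarev) agrees.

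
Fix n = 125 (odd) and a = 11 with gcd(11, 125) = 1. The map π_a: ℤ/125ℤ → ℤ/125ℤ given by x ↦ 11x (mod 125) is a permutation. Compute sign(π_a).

+1

Orbit of 71 under x↦11x: [71, 31, 91, 1, 11, 121, 81]… (length divides ord_125(11)).
The orbit structure of x ↦ 11x mod 125: 13 orbits of sizes [25, 25, 25, 25, 5, 5, 5, 5, 1, 1, 1, 1, 1].
13 cycles on 125: each ℓ→(−1)^(ℓ−1), product (−1)^112 = +1.
(11|125)_J = +1 (Zolotarev's lemma cross-check).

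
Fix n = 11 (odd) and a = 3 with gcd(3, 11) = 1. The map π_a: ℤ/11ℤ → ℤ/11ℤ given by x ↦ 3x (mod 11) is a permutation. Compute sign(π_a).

+1

Orbit of 1 under x↦3x: [1, 3, 9, 5, 4]… (length divides ord_11(3)).
The orbit structure of x ↦ 3x mod 11: 3 orbits of sizes [5, 5, 1].
n − c = 11 − 3 = 8; sign = (−1)^8 = +1.
Zolotarev: (3|11) = +1, matching the cycle-count sign.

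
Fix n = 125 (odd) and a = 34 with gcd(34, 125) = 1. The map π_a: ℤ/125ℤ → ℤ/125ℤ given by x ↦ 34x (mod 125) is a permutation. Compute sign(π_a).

Orbit of 41 under x↦34x: [41, 19, 21, 89, 26, 9, 56]… (length divides ord_125(34)).
7 cycles of lengths [50, 50, 10, 10, 2, 2, 1].
Σ(ℓ_i−1) = 125−7 = 118; sign = (−1)^118 = +1.
The Jacobi symbol (34|125) = +1 (Zolotarev) agrees.

+1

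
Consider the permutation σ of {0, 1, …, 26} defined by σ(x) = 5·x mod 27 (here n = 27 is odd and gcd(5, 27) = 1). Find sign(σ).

Trace 5: π^k(5) = [5, 25, 17, 4, 20, 19, 14] for k=0..6.
Cycle lengths of π_5 on ℤ/27ℤ: [18, 6, 2, 1]; 4 cycles in total.
27 − 4 = 23 transpositions; sign(π) = (−1)^23 = -1.
Zolotarev: (5|27) = -1, matching the cycle-count sign.

-1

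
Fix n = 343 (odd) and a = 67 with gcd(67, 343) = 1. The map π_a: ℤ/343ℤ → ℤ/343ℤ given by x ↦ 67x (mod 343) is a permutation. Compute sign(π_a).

+1

Trace 214: π^k(214) = [214, 275, 246, 18, 177, 197, 165] for k=0..6.
Cycle type of π: 21×14 + 3×16 + 1; total 31 cycles.
sign(π) = (−1)^{n − #cycles} = (−1)^{343−31} = (−1)^312 = +1.
Check: (67/343) = +1 by Zolotarev.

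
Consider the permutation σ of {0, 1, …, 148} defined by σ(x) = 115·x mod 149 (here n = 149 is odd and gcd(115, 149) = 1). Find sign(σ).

-1

Orbit of 71 under x↦115x: [71, 119, 126, 37, 83, 9, 141]… (length divides ord_149(115)).
Decompose π into cycles: lengths [148, 1] (2 cycles, including the fixed point 0).
sign(π) = (−1)^{n − #cycles} = (−1)^{149−2} = (−1)^147 = -1.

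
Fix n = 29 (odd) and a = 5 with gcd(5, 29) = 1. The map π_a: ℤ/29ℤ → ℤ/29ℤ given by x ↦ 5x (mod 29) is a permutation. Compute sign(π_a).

Start at x=28: 28 → 24 → 4 → 20 → 13 → 7 → 6 → … (one orbit).
π_5 has 3 disjoint cycles with lengths [14, 14, 1] on {0,…,28}.
With 3 cycles on 29 points, sign = (−1)^{29−3} = +1.

+1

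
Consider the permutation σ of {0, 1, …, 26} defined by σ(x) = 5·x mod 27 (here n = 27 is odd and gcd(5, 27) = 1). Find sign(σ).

Start at x=19: 19 → 14 → 16 → 26 → 22 → 2 → 10 → … (one orbit).
Decompose π into cycles: lengths [18, 6, 2, 1] (4 cycles, including the fixed point 0).
With 4 cycles on 27 points, sign = (−1)^{27−4} = -1.

-1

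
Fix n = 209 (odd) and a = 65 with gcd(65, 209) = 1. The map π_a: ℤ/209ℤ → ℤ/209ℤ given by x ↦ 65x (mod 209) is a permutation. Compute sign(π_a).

Trace 144: π^k(144) = [144, 164, 1, 65, 45, 208] for k=0..5.
Cycle lengths of π_65 on ℤ/209ℤ: [6, 6, 6, 6, 6, 6, 6, 6, 6, 6, 6, 6, 6, 6, 6, 6, 6, 6, 6, 6, 6, 6, 6, 6, 6, 6, 6, 6, 6, 6, 6, 6, 6, 2, 2, 2, 2, 2, 1]; 39 cycles in total.
Σ(ℓ_i−1) = 209−39 = 170; sign = (−1)^170 = +1.
The Jacobi symbol (65|209) = +1 (Zolotarev) agrees.

+1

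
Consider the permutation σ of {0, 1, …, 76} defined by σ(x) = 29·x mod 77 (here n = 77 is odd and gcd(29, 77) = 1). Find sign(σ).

-1

Start at x=36: 36 → 43 → 15 → 50 → 64 → 8 → 1 → … (one orbit).
Cycle type of π: 10×7 + 1×7; total 14 cycles.
14 cycles on 77: each ℓ→(−1)^(ℓ−1), product (−1)^63 = -1.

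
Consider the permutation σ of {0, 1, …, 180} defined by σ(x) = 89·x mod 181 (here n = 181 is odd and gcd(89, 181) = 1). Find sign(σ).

Start at x=39: 39 → 32 → 133 → 72 → 73 → 162 → 119 → … (one orbit).
Cycle type of π: 36×5 + 1; total 6 cycles.
181 − 6 = 175 transpositions; sign(π) = (−1)^175 = -1.
Check: (89/181) = -1 by Zolotarev.

-1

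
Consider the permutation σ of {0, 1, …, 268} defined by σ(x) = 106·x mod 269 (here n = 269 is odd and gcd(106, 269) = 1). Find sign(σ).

-1

Orbit of 42 under x↦106x: [42, 148, 86, 239, 48, 246, 252]… (length divides ord_269(106)).
2 cycles of lengths [268, 1].
sign(π) = (−1)^{n − #cycles} = (−1)^{269−2} = (−1)^267 = -1.
(106|269)_J = -1 (Zolotarev's lemma cross-check).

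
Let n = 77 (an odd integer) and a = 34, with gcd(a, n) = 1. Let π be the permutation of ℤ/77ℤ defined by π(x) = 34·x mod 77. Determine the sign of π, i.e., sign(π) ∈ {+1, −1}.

-1

Trace 34: π^k(34) = [34, 1] for k=0..1.
Decompose π into cycles: lengths [2, 2, 2, 2, 2, 2, 2, 2, 2, 2, 2, 2, 2, 2, 2, 2, 2, 2, 2, 2, 2, 2, 2, 2, 2, 2, 2, 2, 2, 2, 2, 2, 2, 1, 1, 1, 1, 1, 1, 1, 1, 1, 1, 1] (44 cycles, including the fixed point 0).
sign(π) = (−1)^{n − #cycles} = (−1)^{77−44} = (−1)^33 = -1.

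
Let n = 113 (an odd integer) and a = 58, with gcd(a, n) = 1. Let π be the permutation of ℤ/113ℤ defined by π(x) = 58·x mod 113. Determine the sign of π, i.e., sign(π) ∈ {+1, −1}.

-1

Orbit of 51 under x↦58x: [51, 20, 30, 45, 11, 73, 53]… (length divides ord_113(58)).
Cycle lengths of π_58 on ℤ/113ℤ: [112, 1]; 2 cycles in total.
113 − 2 = 111 transpositions; sign(π) = (−1)^111 = -1.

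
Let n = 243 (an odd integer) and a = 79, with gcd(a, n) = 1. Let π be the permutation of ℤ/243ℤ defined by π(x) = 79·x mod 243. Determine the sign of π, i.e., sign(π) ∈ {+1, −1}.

Start at x=4: 4 → 73 → 178 → 211 → 145 → 34 → 13 → … (one orbit).
The orbit structure of x ↦ 79x mod 243: 11 orbits of sizes [81, 81, 27, 27, 9, 9, 3, 3, 1, 1, 1].
sign(π) = (−1)^{n − #cycles} = (−1)^{243−11} = (−1)^232 = +1.
The Jacobi symbol (79|243) = +1 (Zolotarev) agrees.

+1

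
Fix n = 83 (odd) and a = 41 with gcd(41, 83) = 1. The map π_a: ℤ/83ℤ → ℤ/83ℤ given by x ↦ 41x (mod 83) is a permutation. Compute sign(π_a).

Trace 61: π^k(61) = [61, 11, 36, 65, 9, 37, 23] for k=0..6.
3 cycles of lengths [41, 41, 1].
With 3 cycles on 83 points, sign = (−1)^{83−3} = +1.
(41|83)_J = +1 (Zolotarev's lemma cross-check).

+1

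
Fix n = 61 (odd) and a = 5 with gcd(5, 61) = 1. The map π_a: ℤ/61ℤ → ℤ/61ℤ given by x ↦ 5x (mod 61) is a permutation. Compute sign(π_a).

Trace 4: π^k(4) = [4, 20, 39, 12, 60, 56, 36] for k=0..6.
The orbit structure of x ↦ 5x mod 61: 3 orbits of sizes [30, 30, 1].
n − c = 61 − 3 = 58; sign = (−1)^58 = +1.

+1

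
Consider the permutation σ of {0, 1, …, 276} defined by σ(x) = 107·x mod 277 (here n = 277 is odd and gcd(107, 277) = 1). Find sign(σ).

-1

Start at x=86: 86 → 61 → 156 → 72 → 225 → 253 → 202 → … (one orbit).
Cycle lengths of π_107 on ℤ/277ℤ: [276, 1]; 2 cycles in total.
With 2 cycles on 277 points, sign = (−1)^{277−2} = -1.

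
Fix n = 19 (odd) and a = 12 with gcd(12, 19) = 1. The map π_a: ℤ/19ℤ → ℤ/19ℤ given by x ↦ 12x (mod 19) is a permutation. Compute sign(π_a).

-1

Start at x=8: 8 → 1 → 12 → 11 → 18 → 7 → 8 (one orbit).
Decompose π into cycles: lengths [6, 6, 6, 1] (4 cycles, including the fixed point 0).
4 cycles on 19: each ℓ→(−1)^(ℓ−1), product (−1)^15 = -1.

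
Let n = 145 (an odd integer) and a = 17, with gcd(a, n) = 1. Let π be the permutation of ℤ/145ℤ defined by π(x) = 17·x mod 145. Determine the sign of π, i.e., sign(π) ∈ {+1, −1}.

Orbit of 144 under x↦17x: [144, 128, 1, 17]… (length divides ord_145(17)).
Cycle lengths of π_17 on ℤ/145ℤ: [4, 4, 4, 4, 4, 4, 4, 4, 4, 4, 4, 4, 4, 4, 4, 4, 4, 4, 4, 4, 4, 4, 4, 4, 4, 4, 4, 4, 4, 4, 4, 4, 4, 4, 4, 4, 1]; 37 cycles in total.
sign(π) = (−1)^{n − #cycles} = (−1)^{145−37} = (−1)^108 = +1.

+1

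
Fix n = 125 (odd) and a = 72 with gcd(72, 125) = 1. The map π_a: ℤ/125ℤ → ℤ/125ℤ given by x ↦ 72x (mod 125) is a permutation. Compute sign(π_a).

Orbit of 4 under x↦72x: [4, 38, 111, 117, 49, 28, 16]… (length divides ord_125(72)).
4 cycles of lengths [100, 20, 4, 1].
Σ(ℓ_i−1) = 125−4 = 121; sign = (−1)^121 = -1.

-1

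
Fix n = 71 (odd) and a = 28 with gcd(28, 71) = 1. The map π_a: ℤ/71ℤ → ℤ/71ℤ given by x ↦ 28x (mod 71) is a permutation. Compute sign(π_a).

Orbit of 28 under x↦28x: [28, 3, 13, 9, 39, 27, 46]… (length divides ord_71(28)).
Decompose π into cycles: lengths [70, 1] (2 cycles, including the fixed point 0).
sign(π) = (−1)^{n − #cycles} = (−1)^{71−2} = (−1)^69 = -1.

-1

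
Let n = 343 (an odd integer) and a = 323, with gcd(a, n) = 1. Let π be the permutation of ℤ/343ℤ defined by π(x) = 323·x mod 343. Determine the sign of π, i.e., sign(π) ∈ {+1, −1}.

Orbit of 127 under x↦323x: [127, 204, 36, 309, 337, 120, 1]… (length divides ord_343(323)).
Decompose π into cycles: lengths [49, 49, 49, 49, 49, 49, 7, 7, 7, 7, 7, 7, 1, 1, 1, 1, 1, 1, 1] (19 cycles, including the fixed point 0).
343 − 19 = 324 transpositions; sign(π) = (−1)^324 = +1.
(323|343)_J = +1 (Zolotarev's lemma cross-check).

+1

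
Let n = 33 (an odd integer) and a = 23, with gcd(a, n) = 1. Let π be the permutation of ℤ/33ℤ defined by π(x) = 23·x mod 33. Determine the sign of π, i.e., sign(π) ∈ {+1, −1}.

Trace 23: π^k(23) = [23, 1] for k=0..1.
Decompose π into cycles: lengths [2, 2, 2, 2, 2, 2, 2, 2, 2, 2, 2, 1, 1, 1, 1, 1, 1, 1, 1, 1, 1, 1] (22 cycles, including the fixed point 0).
n − c = 33 − 22 = 11; sign = (−1)^11 = -1.

-1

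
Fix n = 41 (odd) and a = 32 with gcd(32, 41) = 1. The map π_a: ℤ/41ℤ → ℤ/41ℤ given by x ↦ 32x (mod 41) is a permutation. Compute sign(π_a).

Orbit of 40 under x↦32x: [40, 9, 1, 32]… (length divides ord_41(32)).
The orbit structure of x ↦ 32x mod 41: 11 orbits of sizes [4, 4, 4, 4, 4, 4, 4, 4, 4, 4, 1].
n − c = 41 − 11 = 30; sign = (−1)^30 = +1.
The Jacobi symbol (32|41) = +1 (Zolotarev) agrees.

+1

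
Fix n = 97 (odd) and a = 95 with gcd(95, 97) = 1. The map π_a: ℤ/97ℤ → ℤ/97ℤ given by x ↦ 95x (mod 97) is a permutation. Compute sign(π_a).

+1

Orbit of 11 under x↦95x: [11, 75, 44, 9, 79, 36, 25]… (length divides ord_97(95)).
Cycle type of π: 48×2 + 1; total 3 cycles.
sign(π) = (−1)^{n − #cycles} = (−1)^{97−3} = (−1)^94 = +1.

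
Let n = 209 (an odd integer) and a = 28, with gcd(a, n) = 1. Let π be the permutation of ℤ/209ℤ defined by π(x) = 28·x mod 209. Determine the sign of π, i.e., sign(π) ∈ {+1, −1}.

Start at x=194: 194 → 207 → 153 → 104 → 195 → 26 → 101 → … (one orbit).
π_28 has 6 disjoint cycles with lengths [90, 90, 10, 9, 9, 1] on {0,…,208}.
With 6 cycles on 209 points, sign = (−1)^{209−6} = -1.

-1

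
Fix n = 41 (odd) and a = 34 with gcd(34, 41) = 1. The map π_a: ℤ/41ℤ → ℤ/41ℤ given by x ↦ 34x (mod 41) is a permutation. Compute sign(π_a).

-1

Start at x=12: 12 → 39 → 14 → 25 → 30 → 36 → 35 → … (one orbit).
Cycle lengths of π_34 on ℤ/41ℤ: [40, 1]; 2 cycles in total.
sign(π) = (−1)^{n − #cycles} = (−1)^{41−2} = (−1)^39 = -1.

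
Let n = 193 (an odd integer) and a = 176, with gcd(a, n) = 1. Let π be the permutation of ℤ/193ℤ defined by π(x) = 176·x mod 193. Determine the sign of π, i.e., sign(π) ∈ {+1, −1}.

Orbit of 29 under x↦176x: [29, 86, 82, 150, 152, 118, 117]… (length divides ord_193(176)).
Cycle lengths of π_176 on ℤ/193ℤ: [192, 1]; 2 cycles in total.
n − c = 193 − 2 = 191; sign = (−1)^191 = -1.

-1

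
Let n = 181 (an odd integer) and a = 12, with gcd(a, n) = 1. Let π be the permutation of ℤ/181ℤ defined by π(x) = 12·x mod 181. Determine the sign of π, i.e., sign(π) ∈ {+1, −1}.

Orbit of 20 under x↦12x: [20, 59, 165, 170, 49, 45, 178]… (length divides ord_181(12)).
Cycle type of π: 90×2 + 1; total 3 cycles.
n − c = 181 − 3 = 178; sign = (−1)^178 = +1.

+1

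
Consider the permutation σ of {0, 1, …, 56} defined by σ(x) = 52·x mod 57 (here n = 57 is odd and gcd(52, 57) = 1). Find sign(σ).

Orbit of 43 under x↦52x: [43, 13, 49, 40, 28, 31, 16]… (length divides ord_57(52)).
Decompose π into cycles: lengths [18, 18, 18, 1, 1, 1] (6 cycles, including the fixed point 0).
sign(π) = (−1)^{n − #cycles} = (−1)^{57−6} = (−1)^51 = -1.

-1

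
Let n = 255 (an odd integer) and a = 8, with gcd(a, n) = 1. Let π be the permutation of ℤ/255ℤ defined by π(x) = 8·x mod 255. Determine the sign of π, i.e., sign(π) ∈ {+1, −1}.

+1

Trace 16: π^k(16) = [16, 128, 4, 32, 1, 8, 64] for k=0..6.
The orbit structure of x ↦ 8x mod 255: 35 orbits of sizes [8, 8, 8, 8, 8, 8, 8, 8, 8, 8, 8, 8, 8, 8, 8, 8, 8, 8, 8, 8, 8, 8, 8, 8, 8, 8, 8, 8, 8, 8, 4, 4, 4, 2, 1].
sign(π) = (−1)^{n − #cycles} = (−1)^{255−35} = (−1)^220 = +1.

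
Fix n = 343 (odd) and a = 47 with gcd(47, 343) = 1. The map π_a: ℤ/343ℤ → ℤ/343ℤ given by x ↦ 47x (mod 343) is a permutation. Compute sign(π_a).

Start at x=22: 22 → 5 → 235 → 69 → 156 → 129 → 232 → … (one orbit).
π_47 has 4 disjoint cycles with lengths [294, 42, 6, 1] on {0,…,342}.
With 4 cycles on 343 points, sign = (−1)^{343−4} = -1.
Via Zolotarev, sign(π_{47}) = (47|343) = -1.

-1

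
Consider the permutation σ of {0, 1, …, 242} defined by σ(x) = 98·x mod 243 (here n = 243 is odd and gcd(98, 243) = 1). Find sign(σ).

-1

Trace 89: π^k(89) = [89, 217, 125, 100, 80, 64, 197] for k=0..6.
Cycle type of π: 54×3 + 18×3 + 6×3 + 2×4 + 1; total 14 cycles.
Σ(ℓ_i−1) = 243−14 = 229; sign = (−1)^229 = -1.
Via Zolotarev, sign(π_{98}) = (98|243) = -1.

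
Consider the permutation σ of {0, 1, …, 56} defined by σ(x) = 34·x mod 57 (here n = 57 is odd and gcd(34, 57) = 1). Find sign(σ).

-1

Orbit of 49 under x↦34x: [49, 13, 43, 37, 4, 22, 7]… (length divides ord_57(34)).
Cycle type of π: 18×3 + 1×3; total 6 cycles.
sign(π) = (−1)^{n − #cycles} = (−1)^{57−6} = (−1)^51 = -1.
Check: (34/57) = -1 by Zolotarev.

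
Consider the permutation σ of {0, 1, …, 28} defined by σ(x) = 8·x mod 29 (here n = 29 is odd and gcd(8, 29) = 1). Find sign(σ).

-1

Orbit of 11 under x↦8x: [11, 1, 8, 6, 19, 7, 27]… (length divides ord_29(8)).
2 cycles of lengths [28, 1].
With 2 cycles on 29 points, sign = (−1)^{29−2} = -1.
Zolotarev: (8|29) = -1, matching the cycle-count sign.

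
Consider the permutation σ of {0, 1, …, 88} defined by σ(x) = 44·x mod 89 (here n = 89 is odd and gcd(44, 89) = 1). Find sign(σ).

+1

Orbit of 87 under x↦44x: [87, 1, 44, 67, 11, 39, 25]… (length divides ord_89(44)).
Cycle lengths of π_44 on ℤ/89ℤ: [22, 22, 22, 22, 1]; 5 cycles in total.
Σ(ℓ_i−1) = 89−5 = 84; sign = (−1)^84 = +1.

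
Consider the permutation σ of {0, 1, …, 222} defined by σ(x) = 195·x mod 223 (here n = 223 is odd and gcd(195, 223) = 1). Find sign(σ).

-1

Trace 82: π^k(82) = [82, 157, 64, 215, 1, 195, 115] for k=0..6.
π_195 has 4 disjoint cycles with lengths [74, 74, 74, 1] on {0,…,222}.
4 cycles on 223: each ℓ→(−1)^(ℓ−1), product (−1)^219 = -1.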